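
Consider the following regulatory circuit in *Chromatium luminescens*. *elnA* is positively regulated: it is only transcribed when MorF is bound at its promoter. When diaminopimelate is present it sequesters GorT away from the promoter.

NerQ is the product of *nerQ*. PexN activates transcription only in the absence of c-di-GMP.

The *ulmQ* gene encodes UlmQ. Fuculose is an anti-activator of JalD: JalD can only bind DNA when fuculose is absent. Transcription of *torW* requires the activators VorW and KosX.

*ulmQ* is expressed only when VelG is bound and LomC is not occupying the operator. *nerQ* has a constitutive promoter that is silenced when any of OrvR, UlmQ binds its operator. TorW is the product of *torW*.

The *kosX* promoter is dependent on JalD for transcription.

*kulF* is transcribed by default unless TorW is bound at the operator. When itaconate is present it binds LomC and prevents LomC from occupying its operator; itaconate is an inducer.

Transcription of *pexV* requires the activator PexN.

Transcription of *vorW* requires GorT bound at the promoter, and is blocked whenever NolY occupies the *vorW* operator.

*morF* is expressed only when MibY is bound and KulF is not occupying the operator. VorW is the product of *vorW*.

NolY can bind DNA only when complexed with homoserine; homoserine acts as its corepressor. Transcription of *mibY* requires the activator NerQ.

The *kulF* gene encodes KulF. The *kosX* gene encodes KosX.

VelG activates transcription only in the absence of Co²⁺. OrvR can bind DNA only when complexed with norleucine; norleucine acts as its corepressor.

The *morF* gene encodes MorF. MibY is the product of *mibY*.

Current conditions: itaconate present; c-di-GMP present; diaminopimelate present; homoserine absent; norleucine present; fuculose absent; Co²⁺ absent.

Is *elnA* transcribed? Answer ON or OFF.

Diaminopimelate is present, so GorT is inactive.
Homoserine is absent, so NolY is inactive.
Required activator GorT is absent, so *vorW* is not transcribed.
So VorW is not produced.
Fuculose is absent, so JalD is active.
No repressor is bound and JalD is active, so *kosX* is transcribed.
So KosX is produced and active.
Required activator VorW is absent, so *torW* is not transcribed.
So TorW is not produced.
With no repressor bound, *kulF* is transcribed.
So KulF is produced and active.
Norleucine is present, so OrvR is active.
Co²⁺ is absent, so VelG is active.
Itaconate is present, so LomC is inactive.
No repressor is bound and VelG is active, so *ulmQ* is transcribed.
So UlmQ is produced and active.
With repressor OrvR bound, *nerQ* is not transcribed.
So NerQ is not produced.
Required activator NerQ is absent, so *mibY* is not transcribed.
So MibY is not produced.
With repressor KulF bound, *morF* is not transcribed.
So MorF is not produced.
Required activator MorF is absent, so *elnA* is not transcribed.

OFF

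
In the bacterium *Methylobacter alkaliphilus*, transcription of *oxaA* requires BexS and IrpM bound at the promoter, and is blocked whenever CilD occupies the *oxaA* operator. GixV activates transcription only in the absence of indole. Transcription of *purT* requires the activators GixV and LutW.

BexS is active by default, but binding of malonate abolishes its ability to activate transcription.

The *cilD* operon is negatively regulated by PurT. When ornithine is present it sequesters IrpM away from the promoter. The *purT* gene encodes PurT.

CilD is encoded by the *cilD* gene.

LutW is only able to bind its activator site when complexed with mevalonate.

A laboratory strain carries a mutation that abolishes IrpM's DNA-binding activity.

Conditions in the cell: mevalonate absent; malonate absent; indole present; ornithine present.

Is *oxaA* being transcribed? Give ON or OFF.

OFF

Indole is present, so GixV is inactive.
Mevalonate is absent, so LutW is inactive.
Required activator GixV is absent, so *purT* is not transcribed.
So PurT is not produced.
With no repressor bound, *cilD* is transcribed.
So CilD is produced and active.
Malonate is absent, so BexS is active.
IrpM is non-functional in this strain, so it has no effect.
With repressor CilD bound, *oxaA* is not transcribed.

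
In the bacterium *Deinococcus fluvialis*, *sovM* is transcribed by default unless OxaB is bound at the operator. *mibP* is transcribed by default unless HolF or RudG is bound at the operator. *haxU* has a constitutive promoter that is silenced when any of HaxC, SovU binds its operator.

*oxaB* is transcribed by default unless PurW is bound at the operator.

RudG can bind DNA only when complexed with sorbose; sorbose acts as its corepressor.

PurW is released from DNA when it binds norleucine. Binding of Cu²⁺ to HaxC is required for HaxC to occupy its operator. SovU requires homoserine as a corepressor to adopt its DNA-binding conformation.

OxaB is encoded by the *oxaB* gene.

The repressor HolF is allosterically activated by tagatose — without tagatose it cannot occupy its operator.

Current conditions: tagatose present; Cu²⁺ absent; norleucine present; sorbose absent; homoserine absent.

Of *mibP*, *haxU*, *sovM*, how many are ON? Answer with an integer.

1

Tagatose is present, so HolF is active.
Sorbose is absent, so RudG is inactive.
With repressor HolF bound, *mibP* is not transcribed.
→ *mibP* is OFF.
Cu²⁺ is absent, so HaxC is inactive.
Homoserine is absent, so SovU is inactive.
With no repressor bound, *haxU* is transcribed.
→ *haxU* is ON.
Norleucine is present, so PurW is inactive.
With no repressor bound, *oxaB* is transcribed.
So OxaB is produced and active.
With repressor OxaB bound, *sovM* is not transcribed.
→ *sovM* is OFF.
1 of the 3 genes is transcribed.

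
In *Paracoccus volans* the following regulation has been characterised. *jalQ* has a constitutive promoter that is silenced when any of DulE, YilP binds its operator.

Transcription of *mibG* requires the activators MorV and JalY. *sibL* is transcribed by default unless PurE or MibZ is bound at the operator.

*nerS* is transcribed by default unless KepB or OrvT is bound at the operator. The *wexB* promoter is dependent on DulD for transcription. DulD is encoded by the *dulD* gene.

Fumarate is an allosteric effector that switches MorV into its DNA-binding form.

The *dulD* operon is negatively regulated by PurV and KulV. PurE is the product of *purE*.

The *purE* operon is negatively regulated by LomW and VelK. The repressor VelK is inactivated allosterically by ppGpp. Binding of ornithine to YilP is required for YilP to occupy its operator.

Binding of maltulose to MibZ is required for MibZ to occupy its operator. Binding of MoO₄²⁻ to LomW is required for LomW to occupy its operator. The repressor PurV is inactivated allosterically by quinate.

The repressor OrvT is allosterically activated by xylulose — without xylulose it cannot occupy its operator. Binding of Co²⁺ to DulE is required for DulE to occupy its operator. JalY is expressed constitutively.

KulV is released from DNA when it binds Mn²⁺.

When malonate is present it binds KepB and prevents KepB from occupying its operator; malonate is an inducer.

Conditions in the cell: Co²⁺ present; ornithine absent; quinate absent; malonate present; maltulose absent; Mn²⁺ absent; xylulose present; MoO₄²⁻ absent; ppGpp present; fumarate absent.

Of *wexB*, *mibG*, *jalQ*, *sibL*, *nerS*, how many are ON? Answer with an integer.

Quinate is absent, so PurV is active.
Mn²⁺ is absent, so KulV is active.
With repressor PurV bound, *dulD* is not transcribed.
So DulD is not produced.
Required activator DulD is absent, so *wexB* is not transcribed.
→ *wexB* is OFF.
Fumarate is absent, so MorV is inactive.
JalY is produced constitutively and is active.
Required activator MorV is absent, so *mibG* is not transcribed.
→ *mibG* is OFF.
Co²⁺ is present, so DulE is active.
Ornithine is absent, so YilP is inactive.
With repressor DulE bound, *jalQ* is not transcribed.
→ *jalQ* is OFF.
MoO₄²⁻ is absent, so LomW is inactive.
ppGpp is present, so VelK is inactive.
With no repressor bound, *purE* is transcribed.
So PurE is produced and active.
Maltulose is absent, so MibZ is inactive.
With repressor PurE bound, *sibL* is not transcribed.
→ *sibL* is OFF.
Malonate is present, so KepB is inactive.
Xylulose is present, so OrvT is active.
With repressor OrvT bound, *nerS* is not transcribed.
→ *nerS* is OFF.
0 of the 5 genes are transcribed.

0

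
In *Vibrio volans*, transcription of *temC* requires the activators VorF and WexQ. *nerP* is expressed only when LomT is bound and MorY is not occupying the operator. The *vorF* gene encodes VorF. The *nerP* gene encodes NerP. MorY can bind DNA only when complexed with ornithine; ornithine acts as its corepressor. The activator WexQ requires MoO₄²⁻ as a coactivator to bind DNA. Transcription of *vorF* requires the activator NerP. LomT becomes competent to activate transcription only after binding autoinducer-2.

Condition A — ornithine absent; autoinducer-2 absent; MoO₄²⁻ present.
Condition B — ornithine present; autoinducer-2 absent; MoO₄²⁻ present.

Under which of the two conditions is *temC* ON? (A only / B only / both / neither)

neither

Condition A:
Ornithine is absent, so MorY is inactive.
Autoinducer-2 is absent, so LomT is inactive.
Required activator LomT is absent, so *nerP* is not transcribed.
So NerP is not produced.
Required activator NerP is absent, so *vorF* is not transcribed.
So VorF is not produced.
MoO₄²⁻ is present, so WexQ is active.
Required activator VorF is absent, so *temC* is not transcribed.
→ *temC* is OFF in A.
Condition B:
Ornithine is present, so MorY is active.
Autoinducer-2 is absent, so LomT is inactive.
With repressor MorY bound, *nerP* is not transcribed.
So NerP is not produced.
Required activator NerP is absent, so *vorF* is not transcribed.
So VorF is not produced.
MoO₄²⁻ is present, so WexQ is active.
Required activator VorF is absent, so *temC* is not transcribed.
→ *temC* is OFF in B.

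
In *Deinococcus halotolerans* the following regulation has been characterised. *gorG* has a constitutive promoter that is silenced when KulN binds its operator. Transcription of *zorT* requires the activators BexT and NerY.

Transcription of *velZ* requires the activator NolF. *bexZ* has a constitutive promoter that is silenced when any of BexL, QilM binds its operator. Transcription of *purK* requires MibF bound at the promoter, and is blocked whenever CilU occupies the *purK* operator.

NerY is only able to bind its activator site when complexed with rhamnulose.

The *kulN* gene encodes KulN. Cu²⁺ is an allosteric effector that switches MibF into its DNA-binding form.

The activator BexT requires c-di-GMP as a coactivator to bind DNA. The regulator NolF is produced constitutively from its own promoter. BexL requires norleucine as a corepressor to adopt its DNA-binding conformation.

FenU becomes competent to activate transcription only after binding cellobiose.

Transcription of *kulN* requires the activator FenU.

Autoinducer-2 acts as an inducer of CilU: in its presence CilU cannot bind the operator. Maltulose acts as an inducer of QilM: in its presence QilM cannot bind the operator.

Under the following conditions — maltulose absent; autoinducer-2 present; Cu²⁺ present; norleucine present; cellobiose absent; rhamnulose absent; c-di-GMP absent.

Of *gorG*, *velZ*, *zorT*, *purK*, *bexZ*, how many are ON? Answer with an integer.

Cellobiose is absent, so FenU is inactive.
Required activator FenU is absent, so *kulN* is not transcribed.
So KulN is not produced.
With no repressor bound, *gorG* is transcribed.
→ *gorG* is ON.
NolF is produced constitutively and is active.
No repressor is bound and NolF is active, so *velZ* is transcribed.
→ *velZ* is ON.
c-di-GMP is absent, so BexT is inactive.
Rhamnulose is absent, so NerY is inactive.
Required activator BexT is absent, so *zorT* is not transcribed.
→ *zorT* is OFF.
Cu²⁺ is present, so MibF is active.
Autoinducer-2 is present, so CilU is inactive.
No repressor is bound and MibF is active, so *purK* is transcribed.
→ *purK* is ON.
Norleucine is present, so BexL is active.
Maltulose is absent, so QilM is active.
With repressor BexL bound, *bexZ* is not transcribed.
→ *bexZ* is OFF.
3 of the 5 genes are transcribed.

3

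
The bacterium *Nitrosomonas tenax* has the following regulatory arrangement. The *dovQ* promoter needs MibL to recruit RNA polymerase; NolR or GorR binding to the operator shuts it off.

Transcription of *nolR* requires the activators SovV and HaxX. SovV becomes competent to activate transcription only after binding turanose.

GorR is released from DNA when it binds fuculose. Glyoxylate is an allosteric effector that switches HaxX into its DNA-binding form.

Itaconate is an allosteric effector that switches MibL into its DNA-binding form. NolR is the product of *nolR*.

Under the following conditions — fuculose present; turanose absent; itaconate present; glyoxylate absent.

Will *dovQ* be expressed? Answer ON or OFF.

Itaconate is present, so MibL is active.
Turanose is absent, so SovV is inactive.
Glyoxylate is absent, so HaxX is inactive.
Required activator SovV is absent, so *nolR* is not transcribed.
So NolR is not produced.
Fuculose is present, so GorR is inactive.
No repressor is bound and MibL is active, so *dovQ* is transcribed.

ON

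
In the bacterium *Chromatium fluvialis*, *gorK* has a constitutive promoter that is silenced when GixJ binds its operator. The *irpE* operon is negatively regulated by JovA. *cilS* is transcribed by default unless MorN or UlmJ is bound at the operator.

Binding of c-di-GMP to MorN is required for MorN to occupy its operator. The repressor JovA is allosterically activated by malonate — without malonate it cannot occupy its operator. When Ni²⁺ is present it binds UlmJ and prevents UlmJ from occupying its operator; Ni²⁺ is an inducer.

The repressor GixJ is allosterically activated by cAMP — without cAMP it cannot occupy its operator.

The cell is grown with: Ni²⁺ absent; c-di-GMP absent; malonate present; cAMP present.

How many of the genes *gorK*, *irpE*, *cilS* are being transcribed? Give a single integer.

0

cAMP is present, so GixJ is active.
With repressor GixJ bound, *gorK* is not transcribed.
→ *gorK* is OFF.
Malonate is present, so JovA is active.
With repressor JovA bound, *irpE* is not transcribed.
→ *irpE* is OFF.
c-di-GMP is absent, so MorN is inactive.
Ni²⁺ is absent, so UlmJ is active.
With repressor UlmJ bound, *cilS* is not transcribed.
→ *cilS* is OFF.
0 of the 3 genes are transcribed.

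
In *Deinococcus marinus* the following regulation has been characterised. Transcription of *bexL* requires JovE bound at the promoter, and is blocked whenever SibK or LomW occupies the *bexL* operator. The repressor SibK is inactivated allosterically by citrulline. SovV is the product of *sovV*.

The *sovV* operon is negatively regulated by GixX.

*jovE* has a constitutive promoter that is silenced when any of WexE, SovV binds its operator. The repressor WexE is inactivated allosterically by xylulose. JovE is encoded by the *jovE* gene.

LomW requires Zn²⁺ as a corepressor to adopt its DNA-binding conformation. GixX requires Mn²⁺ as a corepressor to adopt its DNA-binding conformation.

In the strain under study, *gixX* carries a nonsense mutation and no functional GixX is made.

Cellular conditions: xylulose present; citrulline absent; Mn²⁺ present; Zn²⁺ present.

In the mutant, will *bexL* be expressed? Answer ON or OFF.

OFF

Citrulline is absent, so SibK is active.
Xylulose is present, so WexE is inactive.
GixX is non-functional in this strain, so it has no effect.
With no repressor bound, *sovV* is transcribed.
So SovV is produced and active.
With repressor SovV bound, *jovE* is not transcribed.
So JovE is not produced.
Zn²⁺ is present, so LomW is active.
With repressor SibK bound, *bexL* is not transcribed.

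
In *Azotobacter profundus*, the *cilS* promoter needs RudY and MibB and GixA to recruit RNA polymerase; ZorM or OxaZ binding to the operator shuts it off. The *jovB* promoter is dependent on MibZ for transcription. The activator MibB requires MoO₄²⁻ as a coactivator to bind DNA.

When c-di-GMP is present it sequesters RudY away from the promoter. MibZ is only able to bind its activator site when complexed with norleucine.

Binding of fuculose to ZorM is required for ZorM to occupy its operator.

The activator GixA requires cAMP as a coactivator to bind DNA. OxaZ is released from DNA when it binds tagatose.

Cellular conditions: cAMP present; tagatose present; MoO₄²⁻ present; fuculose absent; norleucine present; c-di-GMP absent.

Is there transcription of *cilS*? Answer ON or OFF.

Fuculose is absent, so ZorM is inactive.
c-di-GMP is absent, so RudY is active.
MoO₄²⁻ is present, so MibB is active.
Tagatose is present, so OxaZ is inactive.
cAMP is present, so GixA is active.
No repressor is bound and RudY and MibB and GixA are active, so *cilS* is transcribed.

ON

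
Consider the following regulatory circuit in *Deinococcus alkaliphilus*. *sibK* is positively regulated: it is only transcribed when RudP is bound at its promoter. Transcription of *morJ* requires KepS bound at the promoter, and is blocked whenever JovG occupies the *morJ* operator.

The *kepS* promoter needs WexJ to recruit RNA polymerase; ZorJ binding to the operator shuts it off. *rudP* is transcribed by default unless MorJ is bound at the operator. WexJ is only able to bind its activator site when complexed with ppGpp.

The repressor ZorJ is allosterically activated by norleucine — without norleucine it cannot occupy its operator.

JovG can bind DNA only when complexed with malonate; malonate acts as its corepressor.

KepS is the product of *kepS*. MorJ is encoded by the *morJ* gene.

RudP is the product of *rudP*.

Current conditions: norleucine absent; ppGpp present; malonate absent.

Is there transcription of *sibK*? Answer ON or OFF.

ppGpp is present, so WexJ is active.
Norleucine is absent, so ZorJ is inactive.
No repressor is bound and WexJ is active, so *kepS* is transcribed.
So KepS is produced and active.
Malonate is absent, so JovG is inactive.
No repressor is bound and KepS is active, so *morJ* is transcribed.
So MorJ is produced and active.
With repressor MorJ bound, *rudP* is not transcribed.
So RudP is not produced.
Required activator RudP is absent, so *sibK* is not transcribed.

OFF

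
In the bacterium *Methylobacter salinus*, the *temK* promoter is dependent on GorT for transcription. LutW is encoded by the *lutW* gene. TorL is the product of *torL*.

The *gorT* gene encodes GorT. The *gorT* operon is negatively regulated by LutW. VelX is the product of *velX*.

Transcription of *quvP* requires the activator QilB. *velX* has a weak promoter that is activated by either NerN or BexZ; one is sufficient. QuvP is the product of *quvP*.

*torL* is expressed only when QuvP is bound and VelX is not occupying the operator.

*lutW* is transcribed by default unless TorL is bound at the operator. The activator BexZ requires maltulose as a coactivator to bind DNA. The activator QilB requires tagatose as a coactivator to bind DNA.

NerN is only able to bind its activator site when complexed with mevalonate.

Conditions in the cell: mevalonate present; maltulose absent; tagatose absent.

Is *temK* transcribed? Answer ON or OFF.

OFF

Mevalonate is present, so NerN is active.
Maltulose is absent, so BexZ is inactive.
Activator NerN is present, so *velX* is transcribed.
So VelX is produced and active.
Tagatose is absent, so QilB is inactive.
Required activator QilB is absent, so *quvP* is not transcribed.
So QuvP is not produced.
With repressor VelX bound, *torL* is not transcribed.
So TorL is not produced.
With no repressor bound, *lutW* is transcribed.
So LutW is produced and active.
With repressor LutW bound, *gorT* is not transcribed.
So GorT is not produced.
Required activator GorT is absent, so *temK* is not transcribed.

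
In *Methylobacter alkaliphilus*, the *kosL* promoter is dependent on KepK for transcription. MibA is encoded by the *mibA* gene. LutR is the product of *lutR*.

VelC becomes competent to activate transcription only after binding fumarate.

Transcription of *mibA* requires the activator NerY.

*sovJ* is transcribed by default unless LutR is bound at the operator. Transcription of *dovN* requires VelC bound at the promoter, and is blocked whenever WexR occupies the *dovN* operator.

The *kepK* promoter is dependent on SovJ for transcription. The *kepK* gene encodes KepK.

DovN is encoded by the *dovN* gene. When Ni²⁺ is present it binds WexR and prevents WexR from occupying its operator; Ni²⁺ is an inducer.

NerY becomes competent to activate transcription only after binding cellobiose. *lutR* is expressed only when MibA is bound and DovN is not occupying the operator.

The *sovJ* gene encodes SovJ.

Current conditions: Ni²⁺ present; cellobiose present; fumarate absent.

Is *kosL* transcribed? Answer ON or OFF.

Cellobiose is present, so NerY is active.
No repressor is bound and NerY is active, so *mibA* is transcribed.
So MibA is produced and active.
Fumarate is absent, so VelC is inactive.
Ni²⁺ is present, so WexR is inactive.
Required activator VelC is absent, so *dovN* is not transcribed.
So DovN is not produced.
No repressor is bound and MibA is active, so *lutR* is transcribed.
So LutR is produced and active.
With repressor LutR bound, *sovJ* is not transcribed.
So SovJ is not produced.
Required activator SovJ is absent, so *kepK* is not transcribed.
So KepK is not produced.
Required activator KepK is absent, so *kosL* is not transcribed.

OFF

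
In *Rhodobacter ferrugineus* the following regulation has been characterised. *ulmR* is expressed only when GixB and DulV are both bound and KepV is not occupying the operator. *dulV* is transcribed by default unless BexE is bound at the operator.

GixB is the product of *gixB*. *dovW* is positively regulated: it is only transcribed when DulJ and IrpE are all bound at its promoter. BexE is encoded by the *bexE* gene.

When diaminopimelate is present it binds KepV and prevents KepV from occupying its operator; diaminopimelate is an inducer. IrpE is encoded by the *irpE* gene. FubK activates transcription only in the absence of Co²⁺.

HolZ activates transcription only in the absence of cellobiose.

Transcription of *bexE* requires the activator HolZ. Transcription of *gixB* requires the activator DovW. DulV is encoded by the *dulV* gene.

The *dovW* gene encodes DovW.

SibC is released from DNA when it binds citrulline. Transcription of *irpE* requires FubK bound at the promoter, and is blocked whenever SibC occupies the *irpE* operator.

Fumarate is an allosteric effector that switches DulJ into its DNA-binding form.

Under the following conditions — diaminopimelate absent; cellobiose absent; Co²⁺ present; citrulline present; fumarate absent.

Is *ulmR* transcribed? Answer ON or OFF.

Fumarate is absent, so DulJ is inactive.
Citrulline is present, so SibC is inactive.
Co²⁺ is present, so FubK is inactive.
Required activator FubK is absent, so *irpE* is not transcribed.
So IrpE is not produced.
Required activator DulJ is absent, so *dovW* is not transcribed.
So DovW is not produced.
Required activator DovW is absent, so *gixB* is not transcribed.
So GixB is not produced.
Cellobiose is absent, so HolZ is active.
No repressor is bound and HolZ is active, so *bexE* is transcribed.
So BexE is produced and active.
With repressor BexE bound, *dulV* is not transcribed.
So DulV is not produced.
Diaminopimelate is absent, so KepV is active.
With repressor KepV bound, *ulmR* is not transcribed.

OFF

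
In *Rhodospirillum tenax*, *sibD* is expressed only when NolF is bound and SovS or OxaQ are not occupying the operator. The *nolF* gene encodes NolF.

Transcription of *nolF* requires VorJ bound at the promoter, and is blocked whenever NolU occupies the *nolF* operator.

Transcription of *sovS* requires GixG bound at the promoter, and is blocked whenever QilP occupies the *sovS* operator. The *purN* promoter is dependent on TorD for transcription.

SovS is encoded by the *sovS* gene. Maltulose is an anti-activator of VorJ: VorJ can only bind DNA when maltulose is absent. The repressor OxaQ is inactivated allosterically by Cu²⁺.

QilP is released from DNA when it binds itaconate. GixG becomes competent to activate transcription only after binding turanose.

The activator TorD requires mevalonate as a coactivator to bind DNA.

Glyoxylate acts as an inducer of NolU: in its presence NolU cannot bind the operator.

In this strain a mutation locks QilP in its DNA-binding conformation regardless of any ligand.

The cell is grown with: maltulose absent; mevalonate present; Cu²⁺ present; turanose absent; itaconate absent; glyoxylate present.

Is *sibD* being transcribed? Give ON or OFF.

ON

Maltulose is absent, so VorJ is active.
Glyoxylate is present, so NolU is inactive.
No repressor is bound and VorJ is active, so *nolF* is transcribed.
So NolF is produced and active.
QilP is constitutively active in this strain.
Turanose is absent, so GixG is inactive.
With repressor QilP bound, *sovS* is not transcribed.
So SovS is not produced.
Cu²⁺ is present, so OxaQ is inactive.
No repressor is bound and NolF is active, so *sibD* is transcribed.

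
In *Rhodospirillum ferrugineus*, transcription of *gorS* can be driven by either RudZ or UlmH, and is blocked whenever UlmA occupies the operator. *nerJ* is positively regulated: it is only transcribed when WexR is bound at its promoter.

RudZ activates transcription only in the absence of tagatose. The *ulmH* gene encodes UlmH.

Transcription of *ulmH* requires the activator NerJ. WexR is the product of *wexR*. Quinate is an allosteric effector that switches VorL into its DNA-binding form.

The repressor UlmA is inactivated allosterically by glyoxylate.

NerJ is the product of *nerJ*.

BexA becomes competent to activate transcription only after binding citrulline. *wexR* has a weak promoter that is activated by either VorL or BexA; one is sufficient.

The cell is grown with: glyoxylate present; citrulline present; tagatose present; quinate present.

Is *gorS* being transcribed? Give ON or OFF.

ON

Tagatose is present, so RudZ is inactive.
Quinate is present, so VorL is active.
Citrulline is present, so BexA is active.
Activator VorL is present, so *wexR* is transcribed.
So WexR is produced and active.
No repressor is bound and WexR is active, so *nerJ* is transcribed.
So NerJ is produced and active.
No repressor is bound and NerJ is active, so *ulmH* is transcribed.
So UlmH is produced and active.
Glyoxylate is present, so UlmA is inactive.
Activator UlmH is present, so *gorS* is transcribed.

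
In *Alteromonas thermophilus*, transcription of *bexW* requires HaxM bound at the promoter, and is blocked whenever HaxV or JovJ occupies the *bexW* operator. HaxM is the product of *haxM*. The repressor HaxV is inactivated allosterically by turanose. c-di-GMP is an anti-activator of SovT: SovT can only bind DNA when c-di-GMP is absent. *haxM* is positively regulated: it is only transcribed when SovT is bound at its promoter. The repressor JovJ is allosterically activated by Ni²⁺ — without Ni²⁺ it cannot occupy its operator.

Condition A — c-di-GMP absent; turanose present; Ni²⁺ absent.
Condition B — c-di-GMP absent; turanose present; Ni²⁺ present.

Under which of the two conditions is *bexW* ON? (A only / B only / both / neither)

A only

Condition A:
c-di-GMP is absent, so SovT is active.
No repressor is bound and SovT is active, so *haxM* is transcribed.
So HaxM is produced and active.
Turanose is present, so HaxV is inactive.
Ni²⁺ is absent, so JovJ is inactive.
No repressor is bound and HaxM is active, so *bexW* is transcribed.
→ *bexW* is ON in A.
Condition B:
c-di-GMP is absent, so SovT is active.
No repressor is bound and SovT is active, so *haxM* is transcribed.
So HaxM is produced and active.
Turanose is present, so HaxV is inactive.
Ni²⁺ is present, so JovJ is active.
With repressor JovJ bound, *bexW* is not transcribed.
→ *bexW* is OFF in B.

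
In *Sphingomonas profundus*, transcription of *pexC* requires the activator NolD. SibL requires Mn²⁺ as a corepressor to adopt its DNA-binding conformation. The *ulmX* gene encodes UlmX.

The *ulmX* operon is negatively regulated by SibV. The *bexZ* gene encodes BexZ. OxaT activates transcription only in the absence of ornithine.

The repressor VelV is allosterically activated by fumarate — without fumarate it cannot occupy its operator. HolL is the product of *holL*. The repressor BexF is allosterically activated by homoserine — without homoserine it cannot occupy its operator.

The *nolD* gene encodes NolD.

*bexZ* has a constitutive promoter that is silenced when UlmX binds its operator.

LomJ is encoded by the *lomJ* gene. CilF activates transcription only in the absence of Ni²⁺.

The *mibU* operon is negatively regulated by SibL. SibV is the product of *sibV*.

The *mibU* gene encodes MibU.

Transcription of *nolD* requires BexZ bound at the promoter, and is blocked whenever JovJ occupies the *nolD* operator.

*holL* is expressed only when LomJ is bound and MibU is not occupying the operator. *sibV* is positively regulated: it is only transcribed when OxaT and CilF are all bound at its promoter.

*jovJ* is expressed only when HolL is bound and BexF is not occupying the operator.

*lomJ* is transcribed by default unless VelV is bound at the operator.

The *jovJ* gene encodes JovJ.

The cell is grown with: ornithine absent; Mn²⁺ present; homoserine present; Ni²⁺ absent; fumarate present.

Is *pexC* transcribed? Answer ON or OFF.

Ornithine is absent, so OxaT is active.
Ni²⁺ is absent, so CilF is active.
No repressor is bound and OxaT and CilF are active, so *sibV* is transcribed.
So SibV is produced and active.
With repressor SibV bound, *ulmX* is not transcribed.
So UlmX is not produced.
With no repressor bound, *bexZ* is transcribed.
So BexZ is produced and active.
Mn²⁺ is present, so SibL is active.
With repressor SibL bound, *mibU* is not transcribed.
So MibU is not produced.
Fumarate is present, so VelV is active.
With repressor VelV bound, *lomJ* is not transcribed.
So LomJ is not produced.
Required activator LomJ is absent, so *holL* is not transcribed.
So HolL is not produced.
Homoserine is present, so BexF is active.
With repressor BexF bound, *jovJ* is not transcribed.
So JovJ is not produced.
No repressor is bound and BexZ is active, so *nolD* is transcribed.
So NolD is produced and active.
No repressor is bound and NolD is active, so *pexC* is transcribed.

ON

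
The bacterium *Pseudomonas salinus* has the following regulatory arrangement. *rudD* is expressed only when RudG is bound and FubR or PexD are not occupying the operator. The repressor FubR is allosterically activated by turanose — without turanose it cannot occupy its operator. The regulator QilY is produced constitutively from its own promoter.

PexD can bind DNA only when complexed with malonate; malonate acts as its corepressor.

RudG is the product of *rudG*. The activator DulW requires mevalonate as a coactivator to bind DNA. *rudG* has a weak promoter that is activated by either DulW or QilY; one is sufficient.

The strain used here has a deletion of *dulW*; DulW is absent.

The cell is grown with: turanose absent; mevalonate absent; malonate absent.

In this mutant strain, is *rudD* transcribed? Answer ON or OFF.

ON

DulW is non-functional in this strain, so it has no effect.
QilY is produced constitutively and is active.
Activator QilY is present, so *rudG* is transcribed.
So RudG is produced and active.
Turanose is absent, so FubR is inactive.
Malonate is absent, so PexD is inactive.
No repressor is bound and RudG is active, so *rudD* is transcribed.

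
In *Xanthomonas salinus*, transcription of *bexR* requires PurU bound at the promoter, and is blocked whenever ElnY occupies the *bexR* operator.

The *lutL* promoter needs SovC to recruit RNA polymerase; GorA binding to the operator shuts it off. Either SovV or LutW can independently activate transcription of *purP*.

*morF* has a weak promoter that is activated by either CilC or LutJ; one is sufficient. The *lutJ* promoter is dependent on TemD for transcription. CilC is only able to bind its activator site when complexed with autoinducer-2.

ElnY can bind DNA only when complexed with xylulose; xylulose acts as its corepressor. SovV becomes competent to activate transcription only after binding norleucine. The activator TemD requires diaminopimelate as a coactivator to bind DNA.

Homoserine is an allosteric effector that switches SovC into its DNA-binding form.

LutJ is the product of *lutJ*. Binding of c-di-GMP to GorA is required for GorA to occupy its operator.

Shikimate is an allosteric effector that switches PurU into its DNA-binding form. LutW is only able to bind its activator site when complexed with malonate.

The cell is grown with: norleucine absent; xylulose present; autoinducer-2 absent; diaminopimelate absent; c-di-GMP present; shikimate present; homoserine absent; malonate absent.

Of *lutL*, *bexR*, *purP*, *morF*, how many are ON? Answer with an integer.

c-di-GMP is present, so GorA is active.
Homoserine is absent, so SovC is inactive.
With repressor GorA bound, *lutL* is not transcribed.
→ *lutL* is OFF.
Shikimate is present, so PurU is active.
Xylulose is present, so ElnY is active.
With repressor ElnY bound, *bexR* is not transcribed.
→ *bexR* is OFF.
Norleucine is absent, so SovV is inactive.
Malonate is absent, so LutW is inactive.
No activator is available at the *purP* promoter, so *purP* is not transcribed.
→ *purP* is OFF.
Autoinducer-2 is absent, so CilC is inactive.
Diaminopimelate is absent, so TemD is inactive.
Required activator TemD is absent, so *lutJ* is not transcribed.
So LutJ is not produced.
No activator is available at the *morF* promoter, so *morF* is not transcribed.
→ *morF* is OFF.
0 of the 4 genes are transcribed.

0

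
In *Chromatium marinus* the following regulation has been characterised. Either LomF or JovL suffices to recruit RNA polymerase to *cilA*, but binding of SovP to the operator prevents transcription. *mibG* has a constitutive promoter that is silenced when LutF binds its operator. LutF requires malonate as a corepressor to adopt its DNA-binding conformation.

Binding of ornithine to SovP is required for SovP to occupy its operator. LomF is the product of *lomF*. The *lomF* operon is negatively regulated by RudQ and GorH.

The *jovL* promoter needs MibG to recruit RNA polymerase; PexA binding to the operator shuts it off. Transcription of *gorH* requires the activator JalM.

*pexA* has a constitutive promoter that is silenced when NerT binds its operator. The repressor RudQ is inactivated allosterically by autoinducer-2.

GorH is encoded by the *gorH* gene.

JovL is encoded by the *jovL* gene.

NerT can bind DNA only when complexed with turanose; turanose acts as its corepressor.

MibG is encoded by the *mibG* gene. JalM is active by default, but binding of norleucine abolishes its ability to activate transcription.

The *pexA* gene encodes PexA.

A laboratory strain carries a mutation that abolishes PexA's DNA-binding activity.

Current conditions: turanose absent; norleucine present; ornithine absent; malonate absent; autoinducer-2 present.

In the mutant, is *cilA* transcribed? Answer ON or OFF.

ON

Autoinducer-2 is present, so RudQ is inactive.
Norleucine is present, so JalM is inactive.
Required activator JalM is absent, so *gorH* is not transcribed.
So GorH is not produced.
With no repressor bound, *lomF* is transcribed.
So LomF is produced and active.
Ornithine is absent, so SovP is inactive.
PexA is non-functional in this strain, so it has no effect.
Malonate is absent, so LutF is inactive.
With no repressor bound, *mibG* is transcribed.
So MibG is produced and active.
No repressor is bound and MibG is active, so *jovL* is transcribed.
So JovL is produced and active.
Activator LomF is present, so *cilA* is transcribed.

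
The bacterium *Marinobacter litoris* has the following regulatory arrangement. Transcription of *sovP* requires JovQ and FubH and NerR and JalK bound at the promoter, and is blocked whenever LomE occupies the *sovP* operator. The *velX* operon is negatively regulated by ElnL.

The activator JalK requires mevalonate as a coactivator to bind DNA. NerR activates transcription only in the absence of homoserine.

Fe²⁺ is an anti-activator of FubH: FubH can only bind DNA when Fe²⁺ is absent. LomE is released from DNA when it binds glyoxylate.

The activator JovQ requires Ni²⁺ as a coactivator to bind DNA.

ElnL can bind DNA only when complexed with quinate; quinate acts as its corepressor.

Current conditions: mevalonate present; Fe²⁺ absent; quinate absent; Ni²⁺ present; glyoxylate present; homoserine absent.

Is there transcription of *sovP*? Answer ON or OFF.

ON

Ni²⁺ is present, so JovQ is active.
Fe²⁺ is absent, so FubH is active.
Homoserine is absent, so NerR is active.
Glyoxylate is present, so LomE is inactive.
Mevalonate is present, so JalK is active.
No repressor is bound and JovQ and FubH and NerR and JalK are active, so *sovP* is transcribed.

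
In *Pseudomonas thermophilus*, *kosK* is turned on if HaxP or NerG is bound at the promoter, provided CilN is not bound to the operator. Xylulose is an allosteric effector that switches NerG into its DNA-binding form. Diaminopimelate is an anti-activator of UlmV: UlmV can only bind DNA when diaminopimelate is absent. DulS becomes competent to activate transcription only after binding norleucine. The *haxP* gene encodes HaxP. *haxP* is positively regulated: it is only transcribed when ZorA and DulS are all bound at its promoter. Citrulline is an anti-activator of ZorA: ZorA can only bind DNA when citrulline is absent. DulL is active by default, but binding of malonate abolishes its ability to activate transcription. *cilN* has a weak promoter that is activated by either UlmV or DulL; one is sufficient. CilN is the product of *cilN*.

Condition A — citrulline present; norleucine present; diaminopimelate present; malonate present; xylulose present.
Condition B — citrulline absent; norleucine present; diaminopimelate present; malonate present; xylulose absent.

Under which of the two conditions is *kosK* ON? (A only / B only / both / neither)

both

Condition A:
Citrulline is present, so ZorA is inactive.
Norleucine is present, so DulS is active.
Required activator ZorA is absent, so *haxP* is not transcribed.
So HaxP is not produced.
Diaminopimelate is present, so UlmV is inactive.
Malonate is present, so DulL is inactive.
No activator is available at the *cilN* promoter, so *cilN* is not transcribed.
So CilN is not produced.
Xylulose is present, so NerG is active.
Activator NerG is present, so *kosK* is transcribed.
→ *kosK* is ON in A.
Condition B:
Citrulline is absent, so ZorA is active.
Norleucine is present, so DulS is active.
No repressor is bound and ZorA and DulS are active, so *haxP* is transcribed.
So HaxP is produced and active.
Diaminopimelate is present, so UlmV is inactive.
Malonate is present, so DulL is inactive.
No activator is available at the *cilN* promoter, so *cilN* is not transcribed.
So CilN is not produced.
Xylulose is absent, so NerG is inactive.
Activator HaxP is present, so *kosK* is transcribed.
→ *kosK* is ON in B.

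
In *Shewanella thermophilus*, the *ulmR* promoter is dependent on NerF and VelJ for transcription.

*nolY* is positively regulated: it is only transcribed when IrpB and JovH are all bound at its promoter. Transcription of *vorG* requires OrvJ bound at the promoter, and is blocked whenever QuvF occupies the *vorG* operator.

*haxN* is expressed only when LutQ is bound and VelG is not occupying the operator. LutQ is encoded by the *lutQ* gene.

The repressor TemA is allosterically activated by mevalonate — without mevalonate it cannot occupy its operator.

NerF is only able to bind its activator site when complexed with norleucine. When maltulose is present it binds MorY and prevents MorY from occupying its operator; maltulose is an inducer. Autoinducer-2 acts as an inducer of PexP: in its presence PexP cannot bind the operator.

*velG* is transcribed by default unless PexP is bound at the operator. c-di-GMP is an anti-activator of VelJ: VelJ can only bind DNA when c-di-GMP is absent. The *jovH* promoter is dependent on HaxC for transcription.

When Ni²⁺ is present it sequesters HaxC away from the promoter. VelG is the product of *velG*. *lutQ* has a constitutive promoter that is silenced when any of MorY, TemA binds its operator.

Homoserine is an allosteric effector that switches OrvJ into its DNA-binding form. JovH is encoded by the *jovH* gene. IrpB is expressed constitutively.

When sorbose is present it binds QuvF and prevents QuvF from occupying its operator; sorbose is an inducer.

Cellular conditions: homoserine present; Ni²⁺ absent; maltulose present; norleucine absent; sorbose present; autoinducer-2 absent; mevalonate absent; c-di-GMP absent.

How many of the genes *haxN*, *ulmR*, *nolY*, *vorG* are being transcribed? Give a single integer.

Autoinducer-2 is absent, so PexP is active.
With repressor PexP bound, *velG* is not transcribed.
So VelG is not produced.
Maltulose is present, so MorY is inactive.
Mevalonate is absent, so TemA is inactive.
With no repressor bound, *lutQ* is transcribed.
So LutQ is produced and active.
No repressor is bound and LutQ is active, so *haxN* is transcribed.
→ *haxN* is ON.
Norleucine is absent, so NerF is inactive.
c-di-GMP is absent, so VelJ is active.
Required activator NerF is absent, so *ulmR* is not transcribed.
→ *ulmR* is OFF.
IrpB is produced constitutively and is active.
Ni²⁺ is absent, so HaxC is active.
No repressor is bound and HaxC is active, so *jovH* is transcribed.
So JovH is produced and active.
No repressor is bound and IrpB and JovH are active, so *nolY* is transcribed.
→ *nolY* is ON.
Homoserine is present, so OrvJ is active.
Sorbose is present, so QuvF is inactive.
No repressor is bound and OrvJ is active, so *vorG* is transcribed.
→ *vorG* is ON.
3 of the 4 genes are transcribed.

3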